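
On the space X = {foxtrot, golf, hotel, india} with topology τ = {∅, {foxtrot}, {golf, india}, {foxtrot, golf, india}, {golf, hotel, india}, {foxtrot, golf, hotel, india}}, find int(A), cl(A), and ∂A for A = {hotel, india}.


int(A) = ∅, cl(A) = {golf, hotel, india}, ∂A = {golf, hotel, india}.

Closed sets in (X, τ) are complements of opens:
  closed(X, τ) = {∅, {foxtrot}, {hotel}, {foxtrot, hotel}, {golf, hotel, india}, {foxtrot, golf, hotel, india}}.
int(A) = ⋃ {U ∈ τ : U ⊆ A}. Opens contained in A: ∅.
Taking the union of these: int(A) = ∅.
cl(A) = ⋂ {C closed : A ⊆ C}. Closed sets containing A: {golf, hotel, india}, {foxtrot, golf, hotel, india}.
Intersecting these: cl(A) = {golf, hotel, india}.
∂A = cl(A) ∖ int(A) = {golf, hotel, india} ∖ ∅ = {golf, hotel, india}.


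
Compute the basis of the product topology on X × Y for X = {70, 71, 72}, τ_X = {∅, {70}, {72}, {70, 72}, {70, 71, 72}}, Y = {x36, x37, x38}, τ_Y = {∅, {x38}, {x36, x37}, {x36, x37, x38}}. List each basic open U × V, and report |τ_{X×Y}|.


Basis B = {∅ × ∅, {70} × {x38}, {72} × {x38}, {70} × {x36, x37}, {70, 72} × {x38}, {72} × {x36, x37}, {70} × {x36, x37, x38}, {70, 71, 72} × {x38}, {72} × {x36, x37, x38}, {70, 72} × {x36, x37}, {70, 72} × {x36, x37, x38}, {70, 71, 72} × {x36, x37}, {70, 71, 72} × {x36, x37, x38}}; |τ_{X×Y}| = 25.

Enumerate products U × V with U ∈ τ_X, V ∈ τ_Y (deduplicated):
  ∅ × ∅ = {} (∅)
  {70} × {x38} = {(70,x38)}
  {72} × {x38} = {(72,x38)}
  {70} × {x36, x37} = {(70,x36), (70,x37)}
  {70, 72} × {x38} = {(70,x38), (72,x38)}
  {72} × {x36, x37} = {(72,x36), (72,x37)}
  {70} × {x36, x37, x38} = {(70,x36), (70,x37), (70,x38)}
  {70, 71, 72} × {x38} = {(70,x38), (71,x38), (72,x38)}
  {72} × {x36, x37, x38} = {(72,x36), (72,x37), (72,x38)}
  {70, 72} × {x36, x37} = {(70,x36), (70,x37), (72,x36), (72,x37)}
  {70, 72} × {x36, x37, x38} = {(70,x36), (70,x37), (70,x38), (72,x36), (72,x37), (72,x38)}
  {70, 71, 72} × {x36, x37} = {(70,x36), (70,x37), (71,x36), (71,x37), (72,x36), (72,x37)}
  {70, 71, 72} × {x36, x37, x38} = {(70,x36), (70,x37), (70,x38), (71,x36), (71,x37), (71,x38), (72,x36), (72,x37), (72,x38)}
These 13 distinct sets form the basis B.
Close under arbitrary unions to get τ_{X×Y}; counting gives |τ_{X×Y}| = 25.


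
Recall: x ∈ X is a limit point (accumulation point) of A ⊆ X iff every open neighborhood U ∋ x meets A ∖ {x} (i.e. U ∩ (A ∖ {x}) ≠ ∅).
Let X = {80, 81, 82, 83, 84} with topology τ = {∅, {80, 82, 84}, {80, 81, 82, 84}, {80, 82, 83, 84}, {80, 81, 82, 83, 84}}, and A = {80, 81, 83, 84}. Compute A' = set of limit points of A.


A' = {80, 81, 82, 83, 84}

For each x ∈ X, list the open sets U ∈ τ with x ∈ U, then check whether U ∩ (A ∖ {x}) ≠ ∅ for every such U.
  x = 80: opens ∋ x are {80, 82, 84}, {80, 81, 82, 84}, {80, 82, 83, 84}, {80, 81, 82, 83, 84}; each meets A ∖ {80}, so x IS a limit point.
  x = 81: opens ∋ x are {80, 81, 82, 84}, {80, 81, 82, 83, 84}; each meets A ∖ {81}, so x IS a limit point.
  x = 82: opens ∋ x are {80, 82, 84}, {80, 81, 82, 84}, {80, 82, 83, 84}, {80, 81, 82, 83, 84}; each meets A ∖ {82}, so x IS a limit point.
  x = 83: opens ∋ x are {80, 82, 83, 84}, {80, 81, 82, 83, 84}; each meets A ∖ {83}, so x IS a limit point.
  x = 84: opens ∋ x are {80, 82, 84}, {80, 81, 82, 84}, {80, 82, 83, 84}, {80, 81, 82, 83, 84}; each meets A ∖ {84}, so x IS a limit point.
Collecting: A' = {80, 81, 82, 83, 84}.


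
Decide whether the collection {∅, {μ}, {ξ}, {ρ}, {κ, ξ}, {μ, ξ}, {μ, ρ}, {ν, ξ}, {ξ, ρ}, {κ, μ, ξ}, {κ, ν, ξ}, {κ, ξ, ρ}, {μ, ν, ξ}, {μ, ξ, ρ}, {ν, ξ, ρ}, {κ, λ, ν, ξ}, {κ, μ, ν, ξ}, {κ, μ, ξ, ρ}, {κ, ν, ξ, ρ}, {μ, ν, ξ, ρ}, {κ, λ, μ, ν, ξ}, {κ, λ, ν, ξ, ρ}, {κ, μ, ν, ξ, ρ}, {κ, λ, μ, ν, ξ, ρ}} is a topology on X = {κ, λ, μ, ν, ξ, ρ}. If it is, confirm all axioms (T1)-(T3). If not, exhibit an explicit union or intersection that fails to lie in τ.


τ IS a topology on X.

Axiom (T1): ∅ ∈ τ? Yes; X ∈ τ? Yes.
Axiom (T2/T3): check pairwise unions and intersections of members of τ.
All pairwise intersections and unions checked — each lies in τ. Therefore τ satisfies (T1), (T2), (T3): it IS a topology on X.


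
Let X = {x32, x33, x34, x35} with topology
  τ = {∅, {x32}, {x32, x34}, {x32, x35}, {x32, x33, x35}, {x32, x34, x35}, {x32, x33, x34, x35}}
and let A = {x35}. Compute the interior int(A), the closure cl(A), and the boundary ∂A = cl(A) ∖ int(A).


int(A) = ∅, cl(A) = {x33, x35}, ∂A = {x33, x35}.

Closed sets in (X, τ) are complements of opens:
  closed(X, τ) = {∅, {x33}, {x34}, {x33, x34}, {x33, x35}, {x33, x34, x35}, {x32, x33, x34, x35}}.
int(A) = ⋃ {U ∈ τ : U ⊆ A}. Opens contained in A: ∅.
Taking the union of these: int(A) = ∅.
cl(A) = ⋂ {C closed : A ⊆ C}. Closed sets containing A: {x33, x35}, {x33, x34, x35}, {x32, x33, x34, x35}.
Intersecting these: cl(A) = {x33, x35}.
∂A = cl(A) ∖ int(A) = {x33, x35} ∖ ∅ = {x33, x35}.


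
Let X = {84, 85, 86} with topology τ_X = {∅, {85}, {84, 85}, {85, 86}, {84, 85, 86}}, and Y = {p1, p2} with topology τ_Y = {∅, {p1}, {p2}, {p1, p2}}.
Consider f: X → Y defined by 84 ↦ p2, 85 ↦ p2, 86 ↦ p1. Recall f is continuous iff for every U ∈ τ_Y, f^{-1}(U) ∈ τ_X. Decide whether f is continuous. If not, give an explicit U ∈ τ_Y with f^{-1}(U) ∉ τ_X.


f is NOT continuous.

Compute f^{-1}(U) for each U ∈ τ_Y:
  U = ∅: f^{-1}(U) = ∅ ∈ τ_X ✓.
  U = {p1}: f^{-1}(U) = {86} ∉ τ_X ✗.
  U = {p2}: f^{-1}(U) = {84, 85} ∈ τ_X ✓.
  U = {p1, p2}: f^{-1}(U) = {84, 85, 86} ∈ τ_X ✓.
Found U = {p1} with f^{-1}(U) = {86} not in τ_X. Therefore f is NOT continuous.


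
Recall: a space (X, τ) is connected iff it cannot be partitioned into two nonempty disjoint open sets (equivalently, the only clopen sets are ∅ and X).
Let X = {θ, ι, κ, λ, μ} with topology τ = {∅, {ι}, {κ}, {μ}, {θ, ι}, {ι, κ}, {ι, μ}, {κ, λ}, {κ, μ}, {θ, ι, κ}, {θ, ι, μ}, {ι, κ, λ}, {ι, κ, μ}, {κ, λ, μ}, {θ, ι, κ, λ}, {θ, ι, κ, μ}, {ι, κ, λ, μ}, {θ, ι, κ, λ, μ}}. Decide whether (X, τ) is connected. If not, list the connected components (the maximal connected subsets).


(X, τ) is disconnected; components = [{μ}, {θ, ι}, {κ, λ}].

Find clopen sets (U ∈ τ with X ∖ U ∈ τ):
  U = ∅, X ∖ U = {θ, ι, κ, λ, μ} — both open, so U is clopen.
  U = {μ}, X ∖ U = {θ, ι, κ, λ} — both open, so U is clopen.
  U = {θ, ι}, X ∖ U = {κ, λ, μ} — both open, so U is clopen.
  U = {κ, λ}, X ∖ U = {θ, ι, μ} — both open, so U is clopen.
  U = {θ, ι, μ}, X ∖ U = {κ, λ} — both open, so U is clopen.
  U = {κ, λ, μ}, X ∖ U = {θ, ι} — both open, so U is clopen.
  U = {θ, ι, κ, λ}, X ∖ U = {μ} — both open, so U is clopen.
  U = {θ, ι, κ, λ, μ}, X ∖ U = ∅ — both open, so U is clopen.
Nontrivial clopen(s) exist: e.g. {θ, ι, κ, λ}. So (X, τ) is disconnected.
Compute connected components by grouping points that agree on all clopens:
  component: {μ}
  component: {θ, ι}
  component: {κ, λ}


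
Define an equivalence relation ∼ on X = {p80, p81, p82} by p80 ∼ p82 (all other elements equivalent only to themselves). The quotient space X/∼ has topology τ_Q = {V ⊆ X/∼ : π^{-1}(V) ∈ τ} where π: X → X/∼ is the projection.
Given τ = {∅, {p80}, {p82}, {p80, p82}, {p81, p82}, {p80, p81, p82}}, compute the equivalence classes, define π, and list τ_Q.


X/∼ = {[p80=p82], [p81]}; |τ_Q| = 3.

Equivalence classes: [p80=p82], [p81].
Quotient map π: X → X/∼ sends p80 ↦ [p80=p82], p81 ↦ [p81], p82 ↦ [p80=p82].
For each subset V ⊆ X/∼, compute π^{-1}(V) ⊆ X and check whether π^{-1}(V) ∈ τ. V is open in τ_Q iff π^{-1}(V) ∈ τ.
  V = {}: π^{-1}(V) = ∅ ∈ τ ✓.
  V = {[p80=p82]}: π^{-1}(V) = {p80, p82} ∈ τ ✓.
  V = {[p81]}: π^{-1}(V) = {p81} ∉ τ ✗.
  V = {[p80=p82], [p81]}: π^{-1}(V) = {p80, p81, p82} ∈ τ ✓.
Open sets in the quotient: τ_Q = {{}, {[p80=p82]}, {[p80=p82], [p81]}} (3 elements).


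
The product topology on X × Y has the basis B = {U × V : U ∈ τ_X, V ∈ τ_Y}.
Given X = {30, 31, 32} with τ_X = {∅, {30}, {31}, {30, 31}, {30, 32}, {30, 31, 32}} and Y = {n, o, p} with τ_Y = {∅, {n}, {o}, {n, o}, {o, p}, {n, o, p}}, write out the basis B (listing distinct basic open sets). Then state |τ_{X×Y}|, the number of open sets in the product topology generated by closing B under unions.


Basis B = {∅ × ∅, {30} × {n}, {30} × {o}, {31} × {n}, {31} × {o}, {30} × {n, o}, {30, 31} × {n}, {30, 32} × {n}, {30} × {o, p}, {30, 31} × {o}, {30, 32} × {o}, {31} × {n, o}, {31} × {o, p}, {30} × {n, o, p}, {30, 31, 32} × {n}, {30, 31, 32} × {o}, {31} × {n, o, p}, {30, 31} × {n, o}, {30, 32} × {n, o}, {30, 31} × {o, p}, {30, 32} × {o, p}, {30, 31} × {n, o, p}, {30, 32} × {n, o, p}, {30, 31, 32} × {n, o}, {30, 31, 32} × {o, p}, {30, 31, 32} × {n, o, p}}; |τ_{X×Y}| = 108.

Enumerate products U × V with U ∈ τ_X, V ∈ τ_Y (deduplicated):
  ∅ × ∅ = {} (∅)
  {30} × {n} = {(30,n)}
  {30} × {o} = {(30,o)}
  {31} × {n} = {(31,n)}
  {31} × {o} = {(31,o)}
  {30} × {n, o} = {(30,n), (30,o)}
  {30, 31} × {n} = {(30,n), (31,n)}
  {30, 32} × {n} = {(30,n), (32,n)}
  {30} × {o, p} = {(30,o), (30,p)}
  {30, 31} × {o} = {(30,o), (31,o)}
  {30, 32} × {o} = {(30,o), (32,o)}
  {31} × {n, o} = {(31,n), (31,o)}
  {31} × {o, p} = {(31,o), (31,p)}
  {30} × {n, o, p} = {(30,n), (30,o), (30,p)}
  {30, 31, 32} × {n} = {(30,n), (31,n), (32,n)}
  {30, 31, 32} × {o} = {(30,o), (31,o), (32,o)}
  {31} × {n, o, p} = {(31,n), (31,o), (31,p)}
  {30, 31} × {n, o} = {(30,n), (30,o), (31,n), (31,o)}
  {30, 32} × {n, o} = {(30,n), (30,o), (32,n), (32,o)}
  {30, 31} × {o, p} = {(30,o), (30,p), (31,o), (31,p)}
  {30, 32} × {o, p} = {(30,o), (30,p), (32,o), (32,p)}
  {30, 31} × {n, o, p} = {(30,n), (30,o), (30,p), (31,n), (31,o), (31,p)}
  {30, 32} × {n, o, p} = {(30,n), (30,o), (30,p), (32,n), (32,o), (32,p)}
  {30, 31, 32} × {n, o} = {(30,n), (30,o), (31,n), (31,o), (32,n), (32,o)}
  {30, 31, 32} × {o, p} = {(30,o), (30,p), (31,o), (31,p), (32,o), (32,p)}
  {30, 31, 32} × {n, o, p} = {(30,n), (30,o), (30,p), (31,n), (31,o), (31,p), (32,n), (32,o), (32,p)}
These 26 distinct sets form the basis B.
Close under arbitrary unions to get τ_{X×Y}; counting gives |τ_{X×Y}| = 108.


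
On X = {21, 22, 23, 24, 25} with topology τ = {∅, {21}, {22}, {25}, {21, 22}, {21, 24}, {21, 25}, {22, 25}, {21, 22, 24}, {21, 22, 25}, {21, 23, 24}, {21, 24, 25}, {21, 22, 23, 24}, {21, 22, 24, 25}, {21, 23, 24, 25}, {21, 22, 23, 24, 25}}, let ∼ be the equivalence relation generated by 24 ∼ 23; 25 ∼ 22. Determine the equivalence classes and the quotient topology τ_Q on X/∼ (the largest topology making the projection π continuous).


X/∼ = {[21], [22=25], [23=24]}; |τ_Q| = 6.

Equivalence classes: [21], [22=25], [23=24].
Quotient map π: X → X/∼ sends 21 ↦ [21], 22 ↦ [22=25], 23 ↦ [23=24], 24 ↦ [23=24], 25 ↦ [22=25].
For each subset V ⊆ X/∼, compute π^{-1}(V) ⊆ X and check whether π^{-1}(V) ∈ τ. V is open in τ_Q iff π^{-1}(V) ∈ τ.
  V = {}: π^{-1}(V) = ∅ ∈ τ ✓.
  V = {[21]}: π^{-1}(V) = {21} ∈ τ ✓.
  V = {[22=25]}: π^{-1}(V) = {22, 25} ∈ τ ✓.
  V = {[21], [22=25]}: π^{-1}(V) = {21, 22, 25} ∈ τ ✓.
  V = {[23=24]}: π^{-1}(V) = {23, 24} ∉ τ ✗.
  V = {[21], [23=24]}: π^{-1}(V) = {21, 23, 24} ∈ τ ✓.
  V = {[22=25], [23=24]}: π^{-1}(V) = {22, 23, 24, 25} ∉ τ ✗.
  V = {[21], [22=25], [23=24]}: π^{-1}(V) = {21, 22, 23, 24, 25} ∈ τ ✓.
Open sets in the quotient: τ_Q = {{}, {[21]}, {[22=25]}, {[21], [22=25]}, {[21], [23=24]}, {[21], [22=25], [23=24]}} (6 elements).


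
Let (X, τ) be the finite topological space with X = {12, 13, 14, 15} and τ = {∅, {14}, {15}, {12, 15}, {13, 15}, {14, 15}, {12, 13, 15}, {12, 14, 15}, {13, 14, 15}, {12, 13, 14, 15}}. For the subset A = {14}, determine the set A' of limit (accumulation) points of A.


A' = ∅

For each x ∈ X, list the open sets U ∈ τ with x ∈ U, then check whether U ∩ (A ∖ {x}) ≠ ∅ for every such U.
  x = 12: open {12, 15} ∋ x has {12, 15} ∩ (A ∖ {12}) = ∅, so x is NOT a limit point.
  x = 13: open {13, 15} ∋ x has {13, 15} ∩ (A ∖ {13}) = ∅, so x is NOT a limit point.
  x = 14: open {14} ∋ x has {14} ∩ (A ∖ {14}) = ∅, so x is NOT a limit point.
  x = 15: open {15} ∋ x has {15} ∩ (A ∖ {15}) = ∅, so x is NOT a limit point.
Collecting: A' = ∅.


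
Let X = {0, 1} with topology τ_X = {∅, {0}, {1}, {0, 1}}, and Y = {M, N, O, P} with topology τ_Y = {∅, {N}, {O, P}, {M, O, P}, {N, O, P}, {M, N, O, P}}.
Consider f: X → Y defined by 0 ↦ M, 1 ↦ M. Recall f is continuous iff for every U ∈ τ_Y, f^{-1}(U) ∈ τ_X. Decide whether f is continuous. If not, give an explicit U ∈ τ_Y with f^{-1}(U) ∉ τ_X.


f IS continuous.

Compute f^{-1}(U) for each U ∈ τ_Y:
  U = ∅: f^{-1}(U) = ∅ ∈ τ_X ✓.
  U = {N}: f^{-1}(U) = ∅ ∈ τ_X ✓.
  U = {O, P}: f^{-1}(U) = ∅ ∈ τ_X ✓.
  U = {M, O, P}: f^{-1}(U) = {0, 1} ∈ τ_X ✓.
  U = {N, O, P}: f^{-1}(U) = ∅ ∈ τ_X ✓.
  U = {M, N, O, P}: f^{-1}(U) = {0, 1} ∈ τ_X ✓.
Every preimage lies in τ_X, so f IS continuous.


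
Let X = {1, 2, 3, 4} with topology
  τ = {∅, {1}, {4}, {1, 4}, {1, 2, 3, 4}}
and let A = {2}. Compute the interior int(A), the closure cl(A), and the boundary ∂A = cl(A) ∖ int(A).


int(A) = ∅, cl(A) = {2, 3}, ∂A = {2, 3}.

Closed sets in (X, τ) are complements of opens:
  closed(X, τ) = {∅, {2, 3}, {1, 2, 3}, {2, 3, 4}, {1, 2, 3, 4}}.
int(A) = ⋃ {U ∈ τ : U ⊆ A}. Opens contained in A: ∅.
Taking the union of these: int(A) = ∅.
cl(A) = ⋂ {C closed : A ⊆ C}. Closed sets containing A: {2, 3}, {1, 2, 3}, {2, 3, 4}, {1, 2, 3, 4}.
Intersecting these: cl(A) = {2, 3}.
∂A = cl(A) ∖ int(A) = {2, 3} ∖ ∅ = {2, 3}.


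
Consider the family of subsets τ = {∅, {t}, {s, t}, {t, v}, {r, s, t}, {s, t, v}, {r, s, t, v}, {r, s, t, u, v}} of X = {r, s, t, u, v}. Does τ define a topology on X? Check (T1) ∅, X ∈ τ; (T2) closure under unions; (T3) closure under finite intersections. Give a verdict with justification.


τ IS a topology on X.

Axiom (T1): ∅ ∈ τ? Yes; X ∈ τ? Yes.
Axiom (T2/T3): check pairwise unions and intersections of members of τ.
All pairwise intersections and unions checked — each lies in τ. Therefore τ satisfies (T1), (T2), (T3): it IS a topology on X.


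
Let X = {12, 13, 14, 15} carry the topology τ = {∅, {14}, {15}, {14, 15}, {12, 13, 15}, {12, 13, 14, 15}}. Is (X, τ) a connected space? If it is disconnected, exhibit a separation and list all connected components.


(X, τ) is disconnected; components = [{14}, {12, 13, 15}].

Find clopen sets (U ∈ τ with X ∖ U ∈ τ):
  U = ∅, X ∖ U = {12, 13, 14, 15} — both open, so U is clopen.
  U = {14}, X ∖ U = {12, 13, 15} — both open, so U is clopen.
  U = {12, 13, 15}, X ∖ U = {14} — both open, so U is clopen.
  U = {12, 13, 14, 15}, X ∖ U = ∅ — both open, so U is clopen.
Nontrivial clopen(s) exist: e.g. {14}. So (X, τ) is disconnected.
Compute connected components by grouping points that agree on all clopens:
  component: {14}
  component: {12, 13, 15}


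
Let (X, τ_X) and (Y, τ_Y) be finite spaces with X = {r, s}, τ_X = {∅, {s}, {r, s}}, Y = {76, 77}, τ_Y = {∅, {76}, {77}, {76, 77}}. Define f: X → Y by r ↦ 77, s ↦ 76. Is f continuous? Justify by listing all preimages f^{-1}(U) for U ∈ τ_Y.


f is NOT continuous.

Compute f^{-1}(U) for each U ∈ τ_Y:
  U = ∅: f^{-1}(U) = ∅ ∈ τ_X ✓.
  U = {76}: f^{-1}(U) = {s} ∈ τ_X ✓.
  U = {77}: f^{-1}(U) = {r} ∉ τ_X ✗.
  U = {76, 77}: f^{-1}(U) = {r, s} ∈ τ_X ✓.
Found U = {77} with f^{-1}(U) = {r} not in τ_X. Therefore f is NOT continuous.


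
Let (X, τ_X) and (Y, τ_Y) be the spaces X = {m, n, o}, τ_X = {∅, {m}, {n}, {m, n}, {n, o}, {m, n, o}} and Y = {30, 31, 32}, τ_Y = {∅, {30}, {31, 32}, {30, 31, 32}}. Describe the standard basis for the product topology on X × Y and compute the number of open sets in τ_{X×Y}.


Basis B = {∅ × ∅, {m} × {30}, {n} × {30}, {m, n} × {30}, {m} × {31, 32}, {n, o} × {30}, {n} × {31, 32}, {m} × {30, 31, 32}, {m, n, o} × {30}, {n} × {30, 31, 32}, {m, n} × {31, 32}, {n, o} × {31, 32}, {m, n} × {30, 31, 32}, {m, n, o} × {31, 32}, {n, o} × {30, 31, 32}, {m, n, o} × {30, 31, 32}}; |τ_{X×Y}| = 36.

Enumerate products U × V with U ∈ τ_X, V ∈ τ_Y (deduplicated):
  ∅ × ∅ = {} (∅)
  {m} × {30} = {(m,30)}
  {n} × {30} = {(n,30)}
  {m, n} × {30} = {(m,30), (n,30)}
  {m} × {31, 32} = {(m,31), (m,32)}
  {n, o} × {30} = {(n,30), (o,30)}
  {n} × {31, 32} = {(n,31), (n,32)}
  {m} × {30, 31, 32} = {(m,30), (m,31), (m,32)}
  {m, n, o} × {30} = {(m,30), (n,30), (o,30)}
  {n} × {30, 31, 32} = {(n,30), (n,31), (n,32)}
  {m, n} × {31, 32} = {(m,31), (m,32), (n,31), (n,32)}
  {n, o} × {31, 32} = {(n,31), (n,32), (o,31), (o,32)}
  {m, n} × {30, 31, 32} = {(m,30), (m,31), (m,32), (n,30), (n,31), (n,32)}
  {m, n, o} × {31, 32} = {(m,31), (m,32), (n,31), (n,32), (o,31), (o,32)}
  {n, o} × {30, 31, 32} = {(n,30), (n,31), (n,32), (o,30), (o,31), (o,32)}
  {m, n, o} × {30, 31, 32} = {(m,30), (m,31), (m,32), (n,30), (n,31), (n,32), (o,30), (o,31), (o,32)}
These 16 distinct sets form the basis B.
Close under arbitrary unions to get τ_{X×Y}; counting gives |τ_{X×Y}| = 36.


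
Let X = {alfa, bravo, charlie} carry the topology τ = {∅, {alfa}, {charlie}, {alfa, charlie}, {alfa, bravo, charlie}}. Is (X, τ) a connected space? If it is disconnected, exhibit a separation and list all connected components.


(X, τ) is connected.

Find clopen sets (U ∈ τ with X ∖ U ∈ τ):
  U = ∅, X ∖ U = {alfa, bravo, charlie} — both open, so U is clopen.
  U = {alfa, bravo, charlie}, X ∖ U = ∅ — both open, so U is clopen.
Only trivial clopens (∅ and X) exist, so (X, τ) is connected.
Compute connected components by grouping points that agree on all clopens:
  component: {alfa, bravo, charlie}


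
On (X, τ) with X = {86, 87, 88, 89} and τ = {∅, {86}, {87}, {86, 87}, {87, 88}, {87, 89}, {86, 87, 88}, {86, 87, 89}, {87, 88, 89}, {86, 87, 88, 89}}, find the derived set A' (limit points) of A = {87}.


A' = {88, 89}

For each x ∈ X, list the open sets U ∈ τ with x ∈ U, then check whether U ∩ (A ∖ {x}) ≠ ∅ for every such U.
  x = 86: open {86} ∋ x has {86} ∩ (A ∖ {86}) = ∅, so x is NOT a limit point.
  x = 87: open {87} ∋ x has {87} ∩ (A ∖ {87}) = ∅, so x is NOT a limit point.
  x = 88: opens ∋ x are {87, 88}, {86, 87, 88}, {87, 88, 89}, {86, 87, 88, 89}; each meets A ∖ {88}, so x IS a limit point.
  x = 89: opens ∋ x are {87, 89}, {86, 87, 89}, {87, 88, 89}, {86, 87, 88, 89}; each meets A ∖ {89}, so x IS a limit point.
Collecting: A' = {88, 89}.


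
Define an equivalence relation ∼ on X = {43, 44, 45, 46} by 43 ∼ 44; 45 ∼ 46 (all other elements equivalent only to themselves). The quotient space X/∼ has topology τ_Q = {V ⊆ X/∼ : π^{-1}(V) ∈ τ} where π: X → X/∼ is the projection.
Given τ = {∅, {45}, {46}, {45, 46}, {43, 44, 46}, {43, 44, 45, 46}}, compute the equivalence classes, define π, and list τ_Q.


X/∼ = {[43=44], [45=46]}; |τ_Q| = 3.

Equivalence classes: [43=44], [45=46].
Quotient map π: X → X/∼ sends 43 ↦ [43=44], 44 ↦ [43=44], 45 ↦ [45=46], 46 ↦ [45=46].
For each subset V ⊆ X/∼, compute π^{-1}(V) ⊆ X and check whether π^{-1}(V) ∈ τ. V is open in τ_Q iff π^{-1}(V) ∈ τ.
  V = {}: π^{-1}(V) = ∅ ∈ τ ✓.
  V = {[43=44]}: π^{-1}(V) = {43, 44} ∉ τ ✗.
  V = {[45=46]}: π^{-1}(V) = {45, 46} ∈ τ ✓.
  V = {[43=44], [45=46]}: π^{-1}(V) = {43, 44, 45, 46} ∈ τ ✓.
Open sets in the quotient: τ_Q = {{}, {[45=46]}, {[43=44], [45=46]}} (3 elements).


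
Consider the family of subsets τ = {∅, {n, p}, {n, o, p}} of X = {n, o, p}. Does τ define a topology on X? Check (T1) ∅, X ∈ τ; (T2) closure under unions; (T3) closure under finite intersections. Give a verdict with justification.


τ IS a topology on X.

Axiom (T1): ∅ ∈ τ? Yes; X ∈ τ? Yes.
Axiom (T2/T3): check pairwise unions and intersections of members of τ.
All pairwise intersections and unions checked — each lies in τ. Therefore τ satisfies (T1), (T2), (T3): it IS a topology on X.


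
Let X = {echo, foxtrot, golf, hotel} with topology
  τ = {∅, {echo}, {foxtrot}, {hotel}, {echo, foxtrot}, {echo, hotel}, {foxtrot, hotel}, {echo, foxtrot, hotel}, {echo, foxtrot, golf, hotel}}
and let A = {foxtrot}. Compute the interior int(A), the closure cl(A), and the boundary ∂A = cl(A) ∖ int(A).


int(A) = {foxtrot}, cl(A) = {foxtrot, golf}, ∂A = {golf}.

Closed sets in (X, τ) are complements of opens:
  closed(X, τ) = {∅, {golf}, {echo, golf}, {foxtrot, golf}, {golf, hotel}, {echo, foxtrot, golf}, {echo, golf, hotel}, {foxtrot, golf, hotel}, {echo, foxtrot, golf, hotel}}.
int(A) = ⋃ {U ∈ τ : U ⊆ A}. Opens contained in A: ∅, {foxtrot}.
Taking the union of these: int(A) = {foxtrot}.
cl(A) = ⋂ {C closed : A ⊆ C}. Closed sets containing A: {foxtrot, golf}, {echo, foxtrot, golf}, {foxtrot, golf, hotel}, {echo, foxtrot, golf, hotel}.
Intersecting these: cl(A) = {foxtrot, golf}.
∂A = cl(A) ∖ int(A) = {foxtrot, golf} ∖ {foxtrot} = {golf}.


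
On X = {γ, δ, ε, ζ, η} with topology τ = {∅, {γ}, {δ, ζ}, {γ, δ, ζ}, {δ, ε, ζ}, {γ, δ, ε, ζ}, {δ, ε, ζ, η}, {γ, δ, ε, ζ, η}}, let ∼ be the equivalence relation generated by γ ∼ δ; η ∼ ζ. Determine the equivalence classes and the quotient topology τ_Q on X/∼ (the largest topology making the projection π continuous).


X/∼ = {[γ=δ], [ε], [ζ=η]}; |τ_Q| = 2.

Equivalence classes: [γ=δ], [ε], [ζ=η].
Quotient map π: X → X/∼ sends γ ↦ [γ=δ], δ ↦ [γ=δ], ε ↦ [ε], ζ ↦ [ζ=η], η ↦ [ζ=η].
For each subset V ⊆ X/∼, compute π^{-1}(V) ⊆ X and check whether π^{-1}(V) ∈ τ. V is open in τ_Q iff π^{-1}(V) ∈ τ.
  V = {}: π^{-1}(V) = ∅ ∈ τ ✓.
  V = {[γ=δ]}: π^{-1}(V) = {γ, δ} ∉ τ ✗.
  V = {[ε]}: π^{-1}(V) = {ε} ∉ τ ✗.
  V = {[γ=δ], [ε]}: π^{-1}(V) = {γ, δ, ε} ∉ τ ✗.
  V = {[ζ=η]}: π^{-1}(V) = {ζ, η} ∉ τ ✗.
  V = {[γ=δ], [ζ=η]}: π^{-1}(V) = {γ, δ, ζ, η} ∉ τ ✗.
  V = {[ε], [ζ=η]}: π^{-1}(V) = {ε, ζ, η} ∉ τ ✗.
  V = {[γ=δ], [ε], [ζ=η]}: π^{-1}(V) = {γ, δ, ε, ζ, η} ∈ τ ✓.
Open sets in the quotient: τ_Q = {{}, {[γ=δ], [ε], [ζ=η]}} (2 elements).


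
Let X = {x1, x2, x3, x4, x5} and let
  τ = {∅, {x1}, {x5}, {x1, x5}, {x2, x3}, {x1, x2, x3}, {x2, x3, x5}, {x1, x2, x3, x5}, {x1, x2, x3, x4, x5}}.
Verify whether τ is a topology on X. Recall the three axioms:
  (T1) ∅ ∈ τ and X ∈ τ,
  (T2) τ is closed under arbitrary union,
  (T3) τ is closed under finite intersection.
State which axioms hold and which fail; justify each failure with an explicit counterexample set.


τ IS a topology on X.

Axiom (T1): ∅ ∈ τ? Yes; X ∈ τ? Yes.
Axiom (T2/T3): check pairwise unions and intersections of members of τ.
All pairwise intersections and unions checked — each lies in τ. Therefore τ satisfies (T1), (T2), (T3): it IS a topology on X.


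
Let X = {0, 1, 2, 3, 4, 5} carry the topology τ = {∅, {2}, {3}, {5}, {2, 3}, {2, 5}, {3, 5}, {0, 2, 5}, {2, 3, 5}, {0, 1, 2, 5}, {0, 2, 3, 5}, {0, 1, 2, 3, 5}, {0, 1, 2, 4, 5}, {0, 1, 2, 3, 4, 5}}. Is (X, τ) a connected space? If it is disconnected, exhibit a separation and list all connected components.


(X, τ) is disconnected; components = [{3}, {0, 1, 2, 4, 5}].

Find clopen sets (U ∈ τ with X ∖ U ∈ τ):
  U = ∅, X ∖ U = {0, 1, 2, 3, 4, 5} — both open, so U is clopen.
  U = {3}, X ∖ U = {0, 1, 2, 4, 5} — both open, so U is clopen.
  U = {0, 1, 2, 4, 5}, X ∖ U = {3} — both open, so U is clopen.
  U = {0, 1, 2, 3, 4, 5}, X ∖ U = ∅ — both open, so U is clopen.
Nontrivial clopen(s) exist: e.g. {3}. So (X, τ) is disconnected.
Compute connected components by grouping points that agree on all clopens:
  component: {3}
  component: {0, 1, 2, 4, 5}


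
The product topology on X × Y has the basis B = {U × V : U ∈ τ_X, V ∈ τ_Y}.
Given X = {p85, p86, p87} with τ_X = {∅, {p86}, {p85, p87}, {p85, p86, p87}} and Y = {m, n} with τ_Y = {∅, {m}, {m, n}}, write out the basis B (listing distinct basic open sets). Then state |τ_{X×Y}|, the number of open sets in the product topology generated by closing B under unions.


Basis B = {∅ × ∅, {p86} × {m}, {p85, p87} × {m}, {p86} × {m, n}, {p85, p86, p87} × {m}, {p85, p87} × {m, n}, {p85, p86, p87} × {m, n}}; |τ_{X×Y}| = 9.

Enumerate products U × V with U ∈ τ_X, V ∈ τ_Y (deduplicated):
  ∅ × ∅ = {} (∅)
  {p86} × {m} = {(p86,m)}
  {p85, p87} × {m} = {(p85,m), (p87,m)}
  {p86} × {m, n} = {(p86,m), (p86,n)}
  {p85, p86, p87} × {m} = {(p85,m), (p86,m), (p87,m)}
  {p85, p87} × {m, n} = {(p85,m), (p85,n), (p87,m), (p87,n)}
  {p85, p86, p87} × {m, n} = {(p85,m), (p85,n), (p86,m), (p86,n), (p87,m), (p87,n)}
These 7 distinct sets form the basis B.
Close under arbitrary unions to get τ_{X×Y}; counting gives |τ_{X×Y}| = 9.


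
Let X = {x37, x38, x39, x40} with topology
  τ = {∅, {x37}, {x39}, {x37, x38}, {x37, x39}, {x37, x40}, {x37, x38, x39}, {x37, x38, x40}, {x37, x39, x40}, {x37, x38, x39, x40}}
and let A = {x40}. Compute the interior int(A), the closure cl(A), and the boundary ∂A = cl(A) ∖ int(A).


int(A) = ∅, cl(A) = {x40}, ∂A = {x40}.

Closed sets in (X, τ) are complements of opens:
  closed(X, τ) = {∅, {x38}, {x39}, {x40}, {x38, x39}, {x38, x40}, {x39, x40}, {x37, x38, x40}, {x38, x39, x40}, {x37, x38, x39, x40}}.
int(A) = ⋃ {U ∈ τ : U ⊆ A}. Opens contained in A: ∅.
Taking the union of these: int(A) = ∅.
cl(A) = ⋂ {C closed : A ⊆ C}. Closed sets containing A: {x40}, {x38, x40}, {x39, x40}, {x37, x38, x40}, {x38, x39, x40}, {x37, x38, x39, x40}.
Intersecting these: cl(A) = {x40}.
∂A = cl(A) ∖ int(A) = {x40} ∖ ∅ = {x40}.


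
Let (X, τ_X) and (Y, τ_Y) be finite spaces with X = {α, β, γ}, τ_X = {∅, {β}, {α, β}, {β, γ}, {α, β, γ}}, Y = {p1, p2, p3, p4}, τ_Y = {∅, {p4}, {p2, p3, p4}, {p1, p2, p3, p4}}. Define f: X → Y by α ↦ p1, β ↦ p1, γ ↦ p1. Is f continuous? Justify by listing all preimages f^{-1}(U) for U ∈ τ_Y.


f IS continuous.

Compute f^{-1}(U) for each U ∈ τ_Y:
  U = ∅: f^{-1}(U) = ∅ ∈ τ_X ✓.
  U = {p4}: f^{-1}(U) = ∅ ∈ τ_X ✓.
  U = {p2, p3, p4}: f^{-1}(U) = ∅ ∈ τ_X ✓.
  U = {p1, p2, p3, p4}: f^{-1}(U) = {α, β, γ} ∈ τ_X ✓.
Every preimage lies in τ_X, so f IS continuous.


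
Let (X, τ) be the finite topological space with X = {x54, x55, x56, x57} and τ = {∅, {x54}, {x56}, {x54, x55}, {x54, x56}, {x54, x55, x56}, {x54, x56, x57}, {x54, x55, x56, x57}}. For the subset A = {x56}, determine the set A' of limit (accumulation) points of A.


A' = {x57}

For each x ∈ X, list the open sets U ∈ τ with x ∈ U, then check whether U ∩ (A ∖ {x}) ≠ ∅ for every such U.
  x = x54: open {x54} ∋ x has {x54} ∩ (A ∖ {x54}) = ∅, so x is NOT a limit point.
  x = x55: open {x54, x55} ∋ x has {x54, x55} ∩ (A ∖ {x55}) = ∅, so x is NOT a limit point.
  x = x56: open {x56} ∋ x has {x56} ∩ (A ∖ {x56}) = ∅, so x is NOT a limit point.
  x = x57: opens ∋ x are {x54, x56, x57}, {x54, x55, x56, x57}; each meets A ∖ {x57}, so x IS a limit point.
Collecting: A' = {x57}.


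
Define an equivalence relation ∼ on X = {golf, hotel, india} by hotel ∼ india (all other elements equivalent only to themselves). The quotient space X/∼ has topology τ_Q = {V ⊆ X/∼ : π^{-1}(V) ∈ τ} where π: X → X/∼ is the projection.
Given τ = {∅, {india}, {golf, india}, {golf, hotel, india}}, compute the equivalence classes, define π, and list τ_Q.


X/∼ = {[golf], [hotel=india]}; |τ_Q| = 2.

Equivalence classes: [golf], [hotel=india].
Quotient map π: X → X/∼ sends golf ↦ [golf], hotel ↦ [hotel=india], india ↦ [hotel=india].
For each subset V ⊆ X/∼, compute π^{-1}(V) ⊆ X and check whether π^{-1}(V) ∈ τ. V is open in τ_Q iff π^{-1}(V) ∈ τ.
  V = {}: π^{-1}(V) = ∅ ∈ τ ✓.
  V = {[golf]}: π^{-1}(V) = {golf} ∉ τ ✗.
  V = {[hotel=india]}: π^{-1}(V) = {hotel, india} ∉ τ ✗.
  V = {[golf], [hotel=india]}: π^{-1}(V) = {golf, hotel, india} ∈ τ ✓.
Open sets in the quotient: τ_Q = {{}, {[golf], [hotel=india]}} (2 elements).


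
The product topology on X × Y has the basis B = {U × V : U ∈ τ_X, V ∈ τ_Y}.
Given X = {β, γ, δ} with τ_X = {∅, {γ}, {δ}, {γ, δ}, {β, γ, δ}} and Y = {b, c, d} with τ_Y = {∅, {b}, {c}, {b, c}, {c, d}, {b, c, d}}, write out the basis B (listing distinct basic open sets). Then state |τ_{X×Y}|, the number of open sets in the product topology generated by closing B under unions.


Basis B = {∅ × ∅, {γ} × {b}, {γ} × {c}, {δ} × {b}, {δ} × {c}, {γ} × {b, c}, {γ, δ} × {b}, {γ} × {c, d}, {γ, δ} × {c}, {δ} × {b, c}, {δ} × {c, d}, {β, γ, δ} × {b}, {β, γ, δ} × {c}, {γ} × {b, c, d}, {δ} × {b, c, d}, {γ, δ} × {b, c}, {γ, δ} × {c, d}, {β, γ, δ} × {b, c}, {β, γ, δ} × {c, d}, {γ, δ} × {b, c, d}, {β, γ, δ} × {b, c, d}}; |τ_{X×Y}| = 70.

Enumerate products U × V with U ∈ τ_X, V ∈ τ_Y (deduplicated):
  ∅ × ∅ = {} (∅)
  {γ} × {b} = {(γ,b)}
  {γ} × {c} = {(γ,c)}
  {δ} × {b} = {(δ,b)}
  {δ} × {c} = {(δ,c)}
  {γ} × {b, c} = {(γ,b), (γ,c)}
  {γ, δ} × {b} = {(γ,b), (δ,b)}
  {γ} × {c, d} = {(γ,c), (γ,d)}
  {γ, δ} × {c} = {(γ,c), (δ,c)}
  {δ} × {b, c} = {(δ,b), (δ,c)}
  {δ} × {c, d} = {(δ,c), (δ,d)}
  {β, γ, δ} × {b} = {(β,b), (γ,b), (δ,b)}
  {β, γ, δ} × {c} = {(β,c), (γ,c), (δ,c)}
  {γ} × {b, c, d} = {(γ,b), (γ,c), (γ,d)}
  {δ} × {b, c, d} = {(δ,b), (δ,c), (δ,d)}
  {γ, δ} × {b, c} = {(γ,b), (γ,c), (δ,b), (δ,c)}
  {γ, δ} × {c, d} = {(γ,c), (γ,d), (δ,c), (δ,d)}
  {β, γ, δ} × {b, c} = {(β,b), (β,c), (γ,b), (γ,c), (δ,b), (δ,c)}
  {β, γ, δ} × {c, d} = {(β,c), (β,d), (γ,c), (γ,d), (δ,c), (δ,d)}
  {γ, δ} × {b, c, d} = {(γ,b), (γ,c), (γ,d), (δ,b), (δ,c), (δ,d)}
  {β, γ, δ} × {b, c, d} = {(β,b), (β,c), (β,d), (γ,b), (γ,c), (γ,d), (δ,b), (δ,c), (δ,d)}
These 21 distinct sets form the basis B.
Close under arbitrary unions to get τ_{X×Y}; counting gives |τ_{X×Y}| = 70.


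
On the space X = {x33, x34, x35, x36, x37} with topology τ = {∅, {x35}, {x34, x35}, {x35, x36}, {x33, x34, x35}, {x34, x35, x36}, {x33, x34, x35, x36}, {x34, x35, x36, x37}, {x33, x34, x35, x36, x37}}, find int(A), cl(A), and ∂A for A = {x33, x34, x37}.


int(A) = ∅, cl(A) = {x33, x34, x37}, ∂A = {x33, x34, x37}.

Closed sets in (X, τ) are complements of opens:
  closed(X, τ) = {∅, {x33}, {x37}, {x33, x37}, {x36, x37}, {x33, x34, x37}, {x33, x36, x37}, {x33, x34, x36, x37}, {x33, x34, x35, x36, x37}}.
int(A) = ⋃ {U ∈ τ : U ⊆ A}. Opens contained in A: ∅.
Taking the union of these: int(A) = ∅.
cl(A) = ⋂ {C closed : A ⊆ C}. Closed sets containing A: {x33, x34, x37}, {x33, x34, x36, x37}, {x33, x34, x35, x36, x37}.
Intersecting these: cl(A) = {x33, x34, x37}.
∂A = cl(A) ∖ int(A) = {x33, x34, x37} ∖ ∅ = {x33, x34, x37}.


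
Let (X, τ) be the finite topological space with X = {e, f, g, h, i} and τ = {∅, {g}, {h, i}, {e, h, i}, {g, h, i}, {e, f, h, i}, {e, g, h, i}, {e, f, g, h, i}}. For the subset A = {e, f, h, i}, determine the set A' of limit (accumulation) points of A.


A' = {e, f, h, i}

For each x ∈ X, list the open sets U ∈ τ with x ∈ U, then check whether U ∩ (A ∖ {x}) ≠ ∅ for every such U.
  x = e: opens ∋ x are {e, h, i}, {e, f, h, i}, {e, g, h, i}, {e, f, g, h, i}; each meets A ∖ {e}, so x IS a limit point.
  x = f: opens ∋ x are {e, f, h, i}, {e, f, g, h, i}; each meets A ∖ {f}, so x IS a limit point.
  x = g: open {g} ∋ x has {g} ∩ (A ∖ {g}) = ∅, so x is NOT a limit point.
  x = h: opens ∋ x are {h, i}, {e, h, i}, {g, h, i}, {e, f, h, i}, {e, g, h, i}, {e, f, g, h, i}; each meets A ∖ {h}, so x IS a limit point.
  x = i: opens ∋ x are {h, i}, {e, h, i}, {g, h, i}, {e, f, h, i}, {e, g, h, i}, {e, f, g, h, i}; each meets A ∖ {i}, so x IS a limit point.
Collecting: A' = {e, f, h, i}.


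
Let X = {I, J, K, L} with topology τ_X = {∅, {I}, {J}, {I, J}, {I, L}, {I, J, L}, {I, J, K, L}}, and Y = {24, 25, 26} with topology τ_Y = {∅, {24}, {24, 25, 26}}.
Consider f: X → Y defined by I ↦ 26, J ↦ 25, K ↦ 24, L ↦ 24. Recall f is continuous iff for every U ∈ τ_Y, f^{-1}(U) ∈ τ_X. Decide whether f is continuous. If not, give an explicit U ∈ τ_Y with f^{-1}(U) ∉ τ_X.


f is NOT continuous.

Compute f^{-1}(U) for each U ∈ τ_Y:
  U = ∅: f^{-1}(U) = ∅ ∈ τ_X ✓.
  U = {24}: f^{-1}(U) = {K, L} ∉ τ_X ✗.
  U = {24, 25, 26}: f^{-1}(U) = {I, J, K, L} ∈ τ_X ✓.
Found U = {24} with f^{-1}(U) = {K, L} not in τ_X. Therefore f is NOT continuous.


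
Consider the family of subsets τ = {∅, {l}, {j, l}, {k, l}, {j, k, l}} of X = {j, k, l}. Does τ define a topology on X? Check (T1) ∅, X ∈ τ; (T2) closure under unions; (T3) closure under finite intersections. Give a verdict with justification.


τ IS a topology on X.

Axiom (T1): ∅ ∈ τ? Yes; X ∈ τ? Yes.
Axiom (T2/T3): check pairwise unions and intersections of members of τ.
All pairwise intersections and unions checked — each lies in τ. Therefore τ satisfies (T1), (T2), (T3): it IS a topology on X.


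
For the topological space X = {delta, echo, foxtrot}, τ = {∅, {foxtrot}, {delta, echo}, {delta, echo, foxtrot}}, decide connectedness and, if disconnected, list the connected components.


(X, τ) is disconnected; components = [{foxtrot}, {delta, echo}].

Find clopen sets (U ∈ τ with X ∖ U ∈ τ):
  U = ∅, X ∖ U = {delta, echo, foxtrot} — both open, so U is clopen.
  U = {foxtrot}, X ∖ U = {delta, echo} — both open, so U is clopen.
  U = {delta, echo}, X ∖ U = {foxtrot} — both open, so U is clopen.
  U = {delta, echo, foxtrot}, X ∖ U = ∅ — both open, so U is clopen.
Nontrivial clopen(s) exist: e.g. {delta, echo}. So (X, τ) is disconnected.
Compute connected components by grouping points that agree on all clopens:
  component: {foxtrot}
  component: {delta, echo}


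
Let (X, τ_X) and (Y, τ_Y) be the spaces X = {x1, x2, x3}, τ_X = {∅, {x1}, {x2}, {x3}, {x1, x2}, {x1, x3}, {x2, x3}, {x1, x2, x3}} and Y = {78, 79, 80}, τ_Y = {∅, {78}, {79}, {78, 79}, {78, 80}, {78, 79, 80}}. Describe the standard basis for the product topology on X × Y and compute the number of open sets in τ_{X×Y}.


Basis B = {∅ × ∅, {x1} × {78}, {x1} × {79}, {x2} × {78}, {x2} × {79}, {x3} × {78}, {x3} × {79}, {x1} × {78, 79}, {x1} × {78, 80}, {x1, x2} × {78}, {x1, x3} × {78}, {x1, x2} × {79}, {x1, x3} × {79}, {x2} × {78, 79}, {x2} × {78, 80}, {x2, x3} × {78}, {x2, x3} × {79}, {x3} × {78, 79}, {x3} × {78, 80}, {x1} × {78, 79, 80}, {x1, x2, x3} × {78}, {x1, x2, x3} × {79}, {x2} × {78, 79, 80}, {x3} × {78, 79, 80}, {x1, x2} × {78, 79}, {x1, x3} × {78, 79}, {x1, x2} × {78, 80}, {x1, x3} × {78, 80}, {x2, x3} × {78, 79}, {x2, x3} × {78, 80}, {x1, x2} × {78, 79, 80}, {x1, x3} × {78, 79, 80}, {x1, x2, x3} × {78, 79}, {x1, x2, x3} × {78, 80}, {x2, x3} × {78, 79, 80}, {x1, x2, x3} × {78, 79, 80}}; |τ_{X×Y}| = 216.

Enumerate products U × V with U ∈ τ_X, V ∈ τ_Y (deduplicated):
  ∅ × ∅ = {} (∅)
  {x1} × {78} = {(x1,78)}
  {x1} × {79} = {(x1,79)}
  {x2} × {78} = {(x2,78)}
  {x2} × {79} = {(x2,79)}
  {x3} × {78} = {(x3,78)}
  {x3} × {79} = {(x3,79)}
  {x1} × {78, 79} = {(x1,78), (x1,79)}
  {x1} × {78, 80} = {(x1,78), (x1,80)}
  {x1, x2} × {78} = {(x1,78), (x2,78)}
  {x1, x3} × {78} = {(x1,78), (x3,78)}
  {x1, x2} × {79} = {(x1,79), (x2,79)}
  {x1, x3} × {79} = {(x1,79), (x3,79)}
  {x2} × {78, 79} = {(x2,78), (x2,79)}
  {x2} × {78, 80} = {(x2,78), (x2,80)}
  {x2, x3} × {78} = {(x2,78), (x3,78)}
  {x2, x3} × {79} = {(x2,79), (x3,79)}
  {x3} × {78, 79} = {(x3,78), (x3,79)}
  {x3} × {78, 80} = {(x3,78), (x3,80)}
  {x1} × {78, 79, 80} = {(x1,78), (x1,79), (x1,80)}
  {x1, x2, x3} × {78} = {(x1,78), (x2,78), (x3,78)}
  {x1, x2, x3} × {79} = {(x1,79), (x2,79), (x3,79)}
  {x2} × {78, 79, 80} = {(x2,78), (x2,79), (x2,80)}
  {x3} × {78, 79, 80} = {(x3,78), (x3,79), (x3,80)}
  {x1, x2} × {78, 79} = {(x1,78), (x1,79), (x2,78), (x2,79)}
  {x1, x3} × {78, 79} = {(x1,78), (x1,79), (x3,78), (x3,79)}
  {x1, x2} × {78, 80} = {(x1,78), (x1,80), (x2,78), (x2,80)}
  {x1, x3} × {78, 80} = {(x1,78), (x1,80), (x3,78), (x3,80)}
  {x2, x3} × {78, 79} = {(x2,78), (x2,79), (x3,78), (x3,79)}
  {x2, x3} × {78, 80} = {(x2,78), (x2,80), (x3,78), (x3,80)}
  {x1, x2} × {78, 79, 80} = {(x1,78), (x1,79), (x1,80), (x2,78), (x2,79), (x2,80)}
  {x1, x3} × {78, 79, 80} = {(x1,78), (x1,79), (x1,80), (x3,78), (x3,79), (x3,80)}
  {x1, x2, x3} × {78, 79} = {(x1,78), (x1,79), (x2,78), (x2,79), (x3,78), (x3,79)}
  {x1, x2, x3} × {78, 80} = {(x1,78), (x1,80), (x2,78), (x2,80), (x3,78), (x3,80)}
  {x2, x3} × {78, 79, 80} = {(x2,78), (x2,79), (x2,80), (x3,78), (x3,79), (x3,80)}
  {x1, x2, x3} × {78, 79, 80} = {(x1,78), (x1,79), (x1,80), (x2,78), (x2,79), (x2,80), (x3,78), (x3,79), (x3,80)}
These 36 distinct sets form the basis B.
Close under arbitrary unions to get τ_{X×Y}; counting gives |τ_{X×Y}| = 216.


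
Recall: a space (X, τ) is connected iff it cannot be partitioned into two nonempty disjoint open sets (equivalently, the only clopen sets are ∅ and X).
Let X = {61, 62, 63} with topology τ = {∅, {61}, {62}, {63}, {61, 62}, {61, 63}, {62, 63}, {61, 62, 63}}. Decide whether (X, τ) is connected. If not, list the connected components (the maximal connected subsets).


(X, τ) is disconnected; components = [{61}, {62}, {63}].

Find clopen sets (U ∈ τ with X ∖ U ∈ τ):
  U = ∅, X ∖ U = {61, 62, 63} — both open, so U is clopen.
  U = {61}, X ∖ U = {62, 63} — both open, so U is clopen.
  U = {62}, X ∖ U = {61, 63} — both open, so U is clopen.
  U = {63}, X ∖ U = {61, 62} — both open, so U is clopen.
  U = {61, 62}, X ∖ U = {63} — both open, so U is clopen.
  U = {61, 63}, X ∖ U = {62} — both open, so U is clopen.
  U = {62, 63}, X ∖ U = {61} — both open, so U is clopen.
  U = {61, 62, 63}, X ∖ U = ∅ — both open, so U is clopen.
Nontrivial clopen(s) exist: e.g. {62}. So (X, τ) is disconnected.
Compute connected components by grouping points that agree on all clopens:
  component: {61}
  component: {62}
  component: {63}


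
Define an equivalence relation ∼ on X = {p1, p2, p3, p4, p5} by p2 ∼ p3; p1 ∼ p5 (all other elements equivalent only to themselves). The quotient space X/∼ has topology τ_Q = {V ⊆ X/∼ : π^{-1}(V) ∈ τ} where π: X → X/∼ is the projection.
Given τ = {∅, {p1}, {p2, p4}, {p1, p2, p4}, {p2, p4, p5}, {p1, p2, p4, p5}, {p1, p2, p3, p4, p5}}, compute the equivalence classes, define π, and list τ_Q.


X/∼ = {[p1=p5], [p2=p3], [p4]}; |τ_Q| = 2.

Equivalence classes: [p1=p5], [p2=p3], [p4].
Quotient map π: X → X/∼ sends p1 ↦ [p1=p5], p2 ↦ [p2=p3], p3 ↦ [p2=p3], p4 ↦ [p4], p5 ↦ [p1=p5].
For each subset V ⊆ X/∼, compute π^{-1}(V) ⊆ X and check whether π^{-1}(V) ∈ τ. V is open in τ_Q iff π^{-1}(V) ∈ τ.
  V = {}: π^{-1}(V) = ∅ ∈ τ ✓.
  V = {[p1=p5]}: π^{-1}(V) = {p1, p5} ∉ τ ✗.
  V = {[p2=p3]}: π^{-1}(V) = {p2, p3} ∉ τ ✗.
  V = {[p1=p5], [p2=p3]}: π^{-1}(V) = {p1, p2, p3, p5} ∉ τ ✗.
  V = {[p4]}: π^{-1}(V) = {p4} ∉ τ ✗.
  V = {[p1=p5], [p4]}: π^{-1}(V) = {p1, p4, p5} ∉ τ ✗.
  V = {[p2=p3], [p4]}: π^{-1}(V) = {p2, p3, p4} ∉ τ ✗.
  V = {[p1=p5], [p2=p3], [p4]}: π^{-1}(V) = {p1, p2, p3, p4, p5} ∈ τ ✓.
Open sets in the quotient: τ_Q = {{}, {[p1=p5], [p2=p3], [p4]}} (2 elements).
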